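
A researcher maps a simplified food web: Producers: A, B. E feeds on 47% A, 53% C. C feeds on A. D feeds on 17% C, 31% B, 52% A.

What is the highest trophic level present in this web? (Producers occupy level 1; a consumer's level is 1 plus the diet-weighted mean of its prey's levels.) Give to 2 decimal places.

2.53

C: 1 + 1 = 2
D: 1 + (0.17×2 + 0.31×1 + 0.52×1) = 2.17
E: 1 + (0.47×1 + 0.53×2) = 2.53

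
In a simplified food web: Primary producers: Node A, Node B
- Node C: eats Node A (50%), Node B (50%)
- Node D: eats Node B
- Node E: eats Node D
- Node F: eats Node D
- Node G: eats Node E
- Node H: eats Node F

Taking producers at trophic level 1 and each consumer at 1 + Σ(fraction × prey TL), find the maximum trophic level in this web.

Node C: 1 + (0.5×1 + 0.5×1) = 2
Node D: 1 + 1 = 2
Node E: 1 + 2 = 3
Node F: 1 + 2 = 3
Node G: 1 + 3 = 4
Node H: 1 + 3 = 4

4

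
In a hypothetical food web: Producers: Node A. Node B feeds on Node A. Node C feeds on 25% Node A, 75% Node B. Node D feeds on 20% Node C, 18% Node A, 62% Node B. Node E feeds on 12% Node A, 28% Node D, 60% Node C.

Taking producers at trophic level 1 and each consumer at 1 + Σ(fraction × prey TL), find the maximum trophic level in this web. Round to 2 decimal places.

3.60

Node B: 1 + 1 = 2
Node C: 1 + (0.25×1 + 0.75×2) = 2.75
Node D: 1 + (0.2×2.75 + 0.18×1 + 0.62×2) = 2.97
Node E: 1 + (0.12×1 + 0.28×2.97 + 0.6×2.75) = 3.6016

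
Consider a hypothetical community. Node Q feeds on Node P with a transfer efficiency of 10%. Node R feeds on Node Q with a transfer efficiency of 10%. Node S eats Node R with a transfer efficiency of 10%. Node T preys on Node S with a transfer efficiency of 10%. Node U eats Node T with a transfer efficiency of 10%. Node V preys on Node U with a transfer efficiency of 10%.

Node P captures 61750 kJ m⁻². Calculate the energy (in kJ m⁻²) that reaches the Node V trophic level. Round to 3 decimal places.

Node Q: 61750 × 0.1 = 6175 kJ m⁻²
Node R: 6175 × 0.1 = 617.5 kJ m⁻²
Node S: 617.5 × 0.1 = 61.75 kJ m⁻²
Node T: 61.75 × 0.1 = 6.175 kJ m⁻²
Node U: 6.175 × 0.1 = 0.6175 kJ m⁻²
Node V: 0.6175 × 0.1 = 0.06175 kJ m⁻²

0.062 kJ m⁻²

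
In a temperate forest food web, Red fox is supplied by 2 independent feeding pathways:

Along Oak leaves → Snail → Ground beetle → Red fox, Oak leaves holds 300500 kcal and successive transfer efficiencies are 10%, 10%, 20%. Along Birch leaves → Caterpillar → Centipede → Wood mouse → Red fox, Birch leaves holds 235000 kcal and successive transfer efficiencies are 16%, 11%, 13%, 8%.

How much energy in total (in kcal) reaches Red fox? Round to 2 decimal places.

644.01 kcal

Via Oak leaves: 300500 × 0.1 × 0.1 × 0.2 = 601 kcal
Via Birch leaves: 235000 × 0.16 × 0.11 × 0.13 × 0.08 = 43.0144 kcal
Total at Red fox: 601 + 43.0144 = 644.0144 kcal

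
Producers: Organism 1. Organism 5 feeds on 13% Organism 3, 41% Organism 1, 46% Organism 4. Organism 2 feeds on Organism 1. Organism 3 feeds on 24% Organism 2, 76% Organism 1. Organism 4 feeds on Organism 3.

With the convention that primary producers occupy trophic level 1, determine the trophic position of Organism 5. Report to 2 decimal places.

Organism 2: 1 + 1 = 2
Organism 3: 1 + (0.24×2 + 0.76×1) = 2.24
Organism 4: 1 + 2.24 = 3.24
Organism 5: 1 + (0.13×2.24 + 0.41×1 + 0.46×3.24) = 3.1916

3.19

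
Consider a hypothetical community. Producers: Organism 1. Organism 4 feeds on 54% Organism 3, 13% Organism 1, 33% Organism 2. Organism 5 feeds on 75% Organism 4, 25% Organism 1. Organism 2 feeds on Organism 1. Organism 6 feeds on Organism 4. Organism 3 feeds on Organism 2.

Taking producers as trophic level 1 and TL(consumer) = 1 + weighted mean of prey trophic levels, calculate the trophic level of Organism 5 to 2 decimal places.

Organism 2: 1 + 1 = 2
Organism 3: 1 + 2 = 3
Organism 4: 1 + (0.54×3 + 0.13×1 + 0.33×2) = 3.41
Organism 5: 1 + (0.75×3.41 + 0.25×1) = 3.8075
Organism 6: 1 + 3.41 = 4.41

3.81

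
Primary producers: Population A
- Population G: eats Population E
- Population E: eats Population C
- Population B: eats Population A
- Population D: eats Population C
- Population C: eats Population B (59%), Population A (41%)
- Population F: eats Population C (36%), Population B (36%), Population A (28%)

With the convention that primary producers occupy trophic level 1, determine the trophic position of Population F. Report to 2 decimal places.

Population B: 1 + 1 = 2
Population C: 1 + (0.59×2 + 0.41×1) = 2.59
Population D: 1 + 2.59 = 3.59
Population E: 1 + 2.59 = 3.59
Population F: 1 + (0.36×2.59 + 0.36×2 + 0.28×1) = 2.9324
Population G: 1 + 3.59 = 4.59

2.93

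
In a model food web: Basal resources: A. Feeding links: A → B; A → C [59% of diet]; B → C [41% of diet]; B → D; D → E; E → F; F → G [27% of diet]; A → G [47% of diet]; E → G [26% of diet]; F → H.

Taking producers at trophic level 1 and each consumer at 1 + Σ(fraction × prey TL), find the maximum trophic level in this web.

B: 1 + 1 = 2
C: 1 + (0.59×1 + 0.41×2) = 2.41
D: 1 + 2 = 3
E: 1 + 3 = 4
F: 1 + 4 = 5
G: 1 + (0.27×5 + 0.47×1 + 0.26×4) = 3.86
H: 1 + 5 = 6

6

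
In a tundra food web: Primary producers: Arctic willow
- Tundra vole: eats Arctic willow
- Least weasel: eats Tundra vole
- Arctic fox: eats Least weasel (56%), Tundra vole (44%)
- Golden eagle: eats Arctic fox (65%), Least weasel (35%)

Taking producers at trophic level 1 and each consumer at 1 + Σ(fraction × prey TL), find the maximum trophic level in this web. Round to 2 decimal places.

4.36

Tundra vole: 1 + 1 = 2
Least weasel: 1 + 2 = 3
Arctic fox: 1 + (0.56×3 + 0.44×2) = 3.56
Golden eagle: 1 + (0.65×3.56 + 0.35×3) = 4.364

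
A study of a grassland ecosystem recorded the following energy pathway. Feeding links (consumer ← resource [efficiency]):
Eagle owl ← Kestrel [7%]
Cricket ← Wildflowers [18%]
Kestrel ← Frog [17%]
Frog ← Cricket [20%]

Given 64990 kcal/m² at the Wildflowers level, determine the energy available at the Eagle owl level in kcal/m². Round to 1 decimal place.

27.8 kcal/m²

Cricket: 64990 × 0.18 = 11698.2 kcal/m²
Frog: 11698.2 × 0.2 = 2339.64 kcal/m²
Kestrel: 2339.64 × 0.17 = 397.7388 kcal/m²
Eagle owl: 397.7388 × 0.07 = 27.841716 kcal/m²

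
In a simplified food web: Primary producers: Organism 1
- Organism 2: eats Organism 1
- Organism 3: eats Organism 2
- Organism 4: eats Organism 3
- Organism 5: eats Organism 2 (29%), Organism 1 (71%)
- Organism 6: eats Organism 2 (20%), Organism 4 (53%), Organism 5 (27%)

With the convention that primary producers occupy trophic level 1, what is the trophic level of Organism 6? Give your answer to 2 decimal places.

4.14

Organism 2: 1 + 1 = 2
Organism 3: 1 + 2 = 3
Organism 4: 1 + 3 = 4
Organism 5: 1 + (0.29×2 + 0.71×1) = 2.29
Organism 6: 1 + (0.2×2 + 0.53×4 + 0.27×2.29) = 4.1383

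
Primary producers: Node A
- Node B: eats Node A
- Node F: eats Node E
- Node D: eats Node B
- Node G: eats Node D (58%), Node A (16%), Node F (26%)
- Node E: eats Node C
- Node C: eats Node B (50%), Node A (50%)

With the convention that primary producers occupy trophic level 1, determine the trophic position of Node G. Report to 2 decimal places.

4.07

Node B: 1 + 1 = 2
Node C: 1 + (0.5×2 + 0.5×1) = 2.5
Node D: 1 + 2 = 3
Node E: 1 + 2.5 = 3.5
Node F: 1 + 3.5 = 4.5
Node G: 1 + (0.58×3 + 0.16×1 + 0.26×4.5) = 4.07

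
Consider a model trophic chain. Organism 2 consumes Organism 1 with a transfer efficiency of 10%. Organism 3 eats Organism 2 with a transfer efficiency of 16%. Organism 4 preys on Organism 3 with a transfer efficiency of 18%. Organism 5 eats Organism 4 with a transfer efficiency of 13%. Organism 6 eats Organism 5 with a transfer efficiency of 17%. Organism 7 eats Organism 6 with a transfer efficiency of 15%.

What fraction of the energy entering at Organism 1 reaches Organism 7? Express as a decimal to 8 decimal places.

Product of link efficiencies: 0.1 × 0.16 × 0.18 × 0.13 × 0.17 × 0.15 = 0.0000095472

0.00000955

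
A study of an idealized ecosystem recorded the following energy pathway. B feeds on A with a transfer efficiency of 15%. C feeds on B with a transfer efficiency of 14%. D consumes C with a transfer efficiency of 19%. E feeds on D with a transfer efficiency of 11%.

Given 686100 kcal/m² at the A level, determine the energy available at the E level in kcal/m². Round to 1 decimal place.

301.1 kcal/m²

B: 686100 × 0.15 = 102915 kcal/m²
C: 102915 × 0.14 = 14408.1 kcal/m²
D: 14408.1 × 0.19 = 2737.539 kcal/m²
E: 2737.539 × 0.11 = 301.12929 kcal/m²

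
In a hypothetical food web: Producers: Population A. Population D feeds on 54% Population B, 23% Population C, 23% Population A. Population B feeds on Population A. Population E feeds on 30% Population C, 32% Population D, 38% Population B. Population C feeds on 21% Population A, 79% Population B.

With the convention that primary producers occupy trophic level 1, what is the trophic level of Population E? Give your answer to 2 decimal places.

Population B: 1 + 1 = 2
Population C: 1 + (0.21×1 + 0.79×2) = 2.79
Population D: 1 + (0.54×2 + 0.23×2.79 + 0.23×1) = 2.9517
Population E: 1 + (0.3×2.79 + 0.32×2.9517 + 0.38×2) = 3.541544

3.54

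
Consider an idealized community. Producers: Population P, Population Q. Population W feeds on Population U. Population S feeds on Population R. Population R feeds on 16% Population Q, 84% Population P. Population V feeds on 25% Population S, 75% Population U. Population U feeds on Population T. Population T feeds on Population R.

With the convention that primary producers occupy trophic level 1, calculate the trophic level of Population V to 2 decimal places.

Population R: 1 + (0.16×1 + 0.84×1) = 2
Population S: 1 + 2 = 3
Population T: 1 + 2 = 3
Population U: 1 + 3 = 4
Population V: 1 + (0.25×3 + 0.75×4) = 4.75
Population W: 1 + 4 = 5

4.75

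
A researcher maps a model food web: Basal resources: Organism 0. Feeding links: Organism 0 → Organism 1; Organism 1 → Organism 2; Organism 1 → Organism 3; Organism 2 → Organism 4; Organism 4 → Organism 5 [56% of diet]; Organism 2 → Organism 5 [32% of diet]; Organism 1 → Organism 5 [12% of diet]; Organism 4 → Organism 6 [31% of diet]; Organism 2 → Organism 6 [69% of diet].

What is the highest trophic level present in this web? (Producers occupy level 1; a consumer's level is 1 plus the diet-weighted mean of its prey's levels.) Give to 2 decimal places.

Organism 1: 1 + 1 = 2
Organism 2: 1 + 2 = 3
Organism 3: 1 + 2 = 3
Organism 4: 1 + 3 = 4
Organism 5: 1 + (0.56×4 + 0.32×3 + 0.12×2) = 4.44
Organism 6: 1 + (0.31×4 + 0.69×3) = 4.31

4.44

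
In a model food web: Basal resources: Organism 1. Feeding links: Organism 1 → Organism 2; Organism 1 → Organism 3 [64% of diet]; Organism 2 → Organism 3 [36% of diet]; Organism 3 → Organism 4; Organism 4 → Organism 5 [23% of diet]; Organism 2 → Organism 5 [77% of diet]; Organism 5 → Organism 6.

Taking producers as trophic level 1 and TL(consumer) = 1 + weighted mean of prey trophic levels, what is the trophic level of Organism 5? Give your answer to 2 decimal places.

Organism 2: 1 + 1 = 2
Organism 3: 1 + (0.64×1 + 0.36×2) = 2.36
Organism 4: 1 + 2.36 = 3.36
Organism 5: 1 + (0.23×3.36 + 0.77×2) = 3.3128
Organism 6: 1 + 3.3128 = 4.3128

3.31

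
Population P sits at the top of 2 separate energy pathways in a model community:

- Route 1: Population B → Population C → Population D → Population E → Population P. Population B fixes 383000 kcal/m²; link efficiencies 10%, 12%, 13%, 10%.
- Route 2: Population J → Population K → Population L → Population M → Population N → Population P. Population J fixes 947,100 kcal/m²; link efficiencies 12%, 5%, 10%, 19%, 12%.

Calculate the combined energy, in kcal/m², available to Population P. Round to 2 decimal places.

72.70 kcal/m²

Route 1: 383000 × 0.1 × 0.12 × 0.13 × 0.1 = 59.748 kcal/m²
Route 2: 947100 × 0.12 × 0.05 × 0.1 × 0.19 × 0.12 = 12.956328 kcal/m²
Total at Population P: 59.748 + 12.956328 = 72.704328 kcal/m²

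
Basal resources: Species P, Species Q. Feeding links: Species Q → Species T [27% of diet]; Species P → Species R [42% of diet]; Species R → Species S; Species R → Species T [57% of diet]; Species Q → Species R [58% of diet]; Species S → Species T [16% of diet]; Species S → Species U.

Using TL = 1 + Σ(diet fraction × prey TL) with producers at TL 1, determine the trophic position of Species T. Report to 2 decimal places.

2.89

Species R: 1 + (0.58×1 + 0.42×1) = 2
Species S: 1 + 2 = 3
Species T: 1 + (0.27×1 + 0.57×2 + 0.16×3) = 2.89
Species U: 1 + 3 = 4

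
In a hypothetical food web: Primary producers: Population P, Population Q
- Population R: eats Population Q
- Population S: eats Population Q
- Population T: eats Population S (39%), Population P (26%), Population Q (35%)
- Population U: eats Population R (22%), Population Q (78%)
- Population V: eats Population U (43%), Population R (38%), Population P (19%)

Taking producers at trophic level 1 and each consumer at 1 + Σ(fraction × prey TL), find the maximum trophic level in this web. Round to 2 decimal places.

Population R: 1 + 1 = 2
Population S: 1 + 1 = 2
Population T: 1 + (0.39×2 + 0.26×1 + 0.35×1) = 2.39
Population U: 1 + (0.22×2 + 0.78×1) = 2.22
Population V: 1 + (0.43×2.22 + 0.38×2 + 0.19×1) = 2.9046

2.90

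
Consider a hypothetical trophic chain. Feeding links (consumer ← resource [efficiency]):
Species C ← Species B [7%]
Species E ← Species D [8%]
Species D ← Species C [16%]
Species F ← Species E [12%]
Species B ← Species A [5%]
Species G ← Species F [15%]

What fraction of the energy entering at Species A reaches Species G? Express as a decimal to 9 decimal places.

Product of link efficiencies: 0.05 × 0.07 × 0.16 × 0.08 × 0.12 × 0.15 = 0.0000008064

0.000000806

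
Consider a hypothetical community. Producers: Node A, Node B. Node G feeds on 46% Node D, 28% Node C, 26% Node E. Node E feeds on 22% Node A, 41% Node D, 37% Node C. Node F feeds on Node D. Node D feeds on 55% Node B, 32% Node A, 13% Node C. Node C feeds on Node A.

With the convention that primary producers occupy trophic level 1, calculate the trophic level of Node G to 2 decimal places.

3.28

Node C: 1 + 1 = 2
Node D: 1 + (0.55×1 + 0.32×1 + 0.13×2) = 2.13
Node E: 1 + (0.22×1 + 0.41×2.13 + 0.37×2) = 2.8333
Node F: 1 + 2.13 = 3.13
Node G: 1 + (0.46×2.13 + 0.28×2 + 0.26×2.8333) = 3.276458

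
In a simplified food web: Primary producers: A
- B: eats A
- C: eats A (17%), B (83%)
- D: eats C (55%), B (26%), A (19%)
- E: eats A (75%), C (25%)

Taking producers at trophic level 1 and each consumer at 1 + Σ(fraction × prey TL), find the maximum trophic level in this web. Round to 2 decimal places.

B: 1 + 1 = 2
C: 1 + (0.17×1 + 0.83×2) = 2.83
D: 1 + (0.55×2.83 + 0.26×2 + 0.19×1) = 3.2665
E: 1 + (0.75×1 + 0.25×2.83) = 2.4575

3.27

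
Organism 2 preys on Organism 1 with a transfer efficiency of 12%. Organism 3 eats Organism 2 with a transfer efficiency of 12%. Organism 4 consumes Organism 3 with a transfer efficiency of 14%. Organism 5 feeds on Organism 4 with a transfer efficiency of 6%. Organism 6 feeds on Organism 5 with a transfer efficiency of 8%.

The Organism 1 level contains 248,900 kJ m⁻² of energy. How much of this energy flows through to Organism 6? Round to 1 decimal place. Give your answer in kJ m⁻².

2.4 kJ m⁻²

Organism 2: 248900 × 0.12 = 29868 kJ m⁻²
Organism 3: 29868 × 0.12 = 3584.16 kJ m⁻²
Organism 4: 3584.16 × 0.14 = 501.7824 kJ m⁻²
Organism 5: 501.7824 × 0.06 = 30.106944 kJ m⁻²
Organism 6: 30.106944 × 0.08 = 2.40855552 kJ m⁻²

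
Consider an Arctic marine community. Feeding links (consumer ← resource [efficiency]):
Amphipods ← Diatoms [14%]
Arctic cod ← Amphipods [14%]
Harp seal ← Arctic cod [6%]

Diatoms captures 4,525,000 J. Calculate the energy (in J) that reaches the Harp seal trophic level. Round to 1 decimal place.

Amphipods: 4525000 × 0.14 = 633500 J
Arctic cod: 633500 × 0.14 = 88690 J
Harp seal: 88690 × 0.06 = 5321.4 J

5321.4 J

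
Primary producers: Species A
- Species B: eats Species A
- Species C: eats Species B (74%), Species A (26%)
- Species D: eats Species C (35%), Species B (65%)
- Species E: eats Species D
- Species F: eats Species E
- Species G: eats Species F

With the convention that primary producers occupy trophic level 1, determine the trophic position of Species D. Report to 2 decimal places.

3.26

Species B: 1 + 1 = 2
Species C: 1 + (0.74×2 + 0.26×1) = 2.74
Species D: 1 + (0.35×2.74 + 0.65×2) = 3.259
Species E: 1 + 3.259 = 4.259
Species F: 1 + 4.259 = 5.259
Species G: 1 + 5.259 = 6.259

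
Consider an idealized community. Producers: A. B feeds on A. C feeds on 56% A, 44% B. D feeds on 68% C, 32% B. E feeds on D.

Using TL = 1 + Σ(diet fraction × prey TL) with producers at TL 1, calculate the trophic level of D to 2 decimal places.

B: 1 + 1 = 2
C: 1 + (0.56×1 + 0.44×2) = 2.44
D: 1 + (0.68×2.44 + 0.32×2) = 3.2992
E: 1 + 3.2992 = 4.2992

3.30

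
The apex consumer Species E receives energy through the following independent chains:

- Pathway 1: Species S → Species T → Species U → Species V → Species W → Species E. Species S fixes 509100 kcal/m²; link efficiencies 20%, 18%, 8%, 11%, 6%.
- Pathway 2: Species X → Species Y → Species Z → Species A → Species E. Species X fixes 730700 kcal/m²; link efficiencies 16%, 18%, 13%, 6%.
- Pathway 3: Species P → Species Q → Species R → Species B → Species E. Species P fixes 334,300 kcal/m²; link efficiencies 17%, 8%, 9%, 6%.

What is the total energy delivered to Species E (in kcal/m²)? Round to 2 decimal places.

198.37 kcal/m²

Pathway 1: 509100 × 0.2 × 0.18 × 0.08 × 0.11 × 0.06 = 9.6769728 kcal/m²
Pathway 2: 730700 × 0.16 × 0.18 × 0.13 × 0.06 = 164.144448 kcal/m²
Pathway 3: 334300 × 0.17 × 0.08 × 0.09 × 0.06 = 24.550992 kcal/m²
Total at Species E: 9.6769728 + 164.144448 + 24.550992 = 198.3724128 kcal/m²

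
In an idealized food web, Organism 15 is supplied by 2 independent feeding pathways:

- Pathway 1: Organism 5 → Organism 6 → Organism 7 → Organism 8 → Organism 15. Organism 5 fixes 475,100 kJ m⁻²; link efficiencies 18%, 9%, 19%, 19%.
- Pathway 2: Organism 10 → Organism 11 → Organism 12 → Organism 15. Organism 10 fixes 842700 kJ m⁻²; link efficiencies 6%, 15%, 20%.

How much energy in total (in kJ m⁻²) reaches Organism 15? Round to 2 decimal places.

Pathway 1: 475100 × 0.18 × 0.09 × 0.19 × 0.19 = 277.847982 kJ m⁻²
Pathway 2: 842700 × 0.06 × 0.15 × 0.2 = 1516.86 kJ m⁻²
Total at Organism 15: 277.847982 + 1516.86 = 1794.707982 kJ m⁻²

1794.71 kJ m⁻²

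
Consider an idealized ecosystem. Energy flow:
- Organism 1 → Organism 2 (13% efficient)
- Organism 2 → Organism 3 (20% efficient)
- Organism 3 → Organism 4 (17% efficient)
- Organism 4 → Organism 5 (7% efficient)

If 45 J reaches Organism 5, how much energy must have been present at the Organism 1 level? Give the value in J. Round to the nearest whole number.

Cumulative transfer efficiency: 0.13 × 0.2 × 0.17 × 0.07 = 0.0003094
Organism 1 energy = 45 / 0.0003094 = 145443 J

145443 J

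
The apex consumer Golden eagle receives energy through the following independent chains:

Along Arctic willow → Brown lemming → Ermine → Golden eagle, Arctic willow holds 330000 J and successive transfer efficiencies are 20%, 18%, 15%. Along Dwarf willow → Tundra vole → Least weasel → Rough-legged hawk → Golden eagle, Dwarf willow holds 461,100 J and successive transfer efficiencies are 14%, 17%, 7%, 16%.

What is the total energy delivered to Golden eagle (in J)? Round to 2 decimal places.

Via Arctic willow: 330000 × 0.2 × 0.18 × 0.15 = 1782 J
Via Dwarf willow: 461100 × 0.14 × 0.17 × 0.07 × 0.16 = 122.910816 J
Total at Golden eagle: 1782 + 122.910816 = 1904.910816 J

1904.91 J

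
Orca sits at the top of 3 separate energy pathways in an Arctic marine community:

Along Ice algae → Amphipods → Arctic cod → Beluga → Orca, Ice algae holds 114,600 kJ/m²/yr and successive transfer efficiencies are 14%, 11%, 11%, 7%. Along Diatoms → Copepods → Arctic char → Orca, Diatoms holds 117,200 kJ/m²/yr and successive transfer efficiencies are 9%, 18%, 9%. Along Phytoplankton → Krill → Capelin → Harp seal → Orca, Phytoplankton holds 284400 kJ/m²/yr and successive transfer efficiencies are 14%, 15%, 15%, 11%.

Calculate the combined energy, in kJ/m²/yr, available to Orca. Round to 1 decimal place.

Via Ice algae: 114600 × 0.14 × 0.11 × 0.11 × 0.07 = 13.589268 kJ/m²/yr
Via Diatoms: 117200 × 0.09 × 0.18 × 0.09 = 170.8776 kJ/m²/yr
Via Phytoplankton: 284400 × 0.14 × 0.15 × 0.15 × 0.11 = 98.5446 kJ/m²/yr
Total at Orca: 13.589268 + 170.8776 + 98.5446 = 283.011468 kJ/m²/yr

283.0 kJ/m²/yr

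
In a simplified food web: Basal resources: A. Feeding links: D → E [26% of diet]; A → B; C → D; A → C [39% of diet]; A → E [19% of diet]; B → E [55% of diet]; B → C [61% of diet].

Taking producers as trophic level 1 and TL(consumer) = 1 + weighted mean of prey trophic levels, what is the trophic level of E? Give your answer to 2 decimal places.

3.23

B: 1 + 1 = 2
C: 1 + (0.61×2 + 0.39×1) = 2.61
D: 1 + 2.61 = 3.61
E: 1 + (0.55×2 + 0.26×3.61 + 0.19×1) = 3.2286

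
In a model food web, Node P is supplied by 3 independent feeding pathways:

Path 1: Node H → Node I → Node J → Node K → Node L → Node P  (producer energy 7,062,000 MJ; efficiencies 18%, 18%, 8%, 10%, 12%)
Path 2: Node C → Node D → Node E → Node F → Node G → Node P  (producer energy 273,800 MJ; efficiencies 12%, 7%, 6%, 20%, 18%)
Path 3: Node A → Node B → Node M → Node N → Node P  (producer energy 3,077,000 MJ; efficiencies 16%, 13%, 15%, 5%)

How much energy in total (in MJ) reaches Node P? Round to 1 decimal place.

Path 1: 7062000 × 0.18 × 0.18 × 0.08 × 0.1 × 0.12 = 219.656448 MJ
Path 2: 273800 × 0.12 × 0.07 × 0.06 × 0.2 × 0.18 = 4.9678272 MJ
Path 3: 3077000 × 0.16 × 0.13 × 0.15 × 0.05 = 480.012 MJ
Total at Node P: 219.656448 + 4.9678272 + 480.012 = 704.6362752 MJ

704.6 MJ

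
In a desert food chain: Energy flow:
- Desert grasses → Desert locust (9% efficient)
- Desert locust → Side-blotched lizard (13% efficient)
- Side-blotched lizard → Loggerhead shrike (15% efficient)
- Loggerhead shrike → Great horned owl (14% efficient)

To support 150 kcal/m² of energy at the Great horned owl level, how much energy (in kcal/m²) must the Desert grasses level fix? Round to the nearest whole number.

610501 kcal/m²

Cumulative transfer efficiency: 0.09 × 0.13 × 0.15 × 0.14 = 0.0002457
Desert grasses energy = 150 / 0.0002457 = 610501 kcal/m²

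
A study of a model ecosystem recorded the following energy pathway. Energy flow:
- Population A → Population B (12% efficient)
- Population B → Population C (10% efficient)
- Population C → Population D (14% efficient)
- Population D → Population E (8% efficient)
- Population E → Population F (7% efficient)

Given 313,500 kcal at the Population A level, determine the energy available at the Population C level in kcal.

3762 kcal

Population B: 313500 × 0.12 = 37620 kcal
Population C: 37620 × 0.1 = 3762 kcal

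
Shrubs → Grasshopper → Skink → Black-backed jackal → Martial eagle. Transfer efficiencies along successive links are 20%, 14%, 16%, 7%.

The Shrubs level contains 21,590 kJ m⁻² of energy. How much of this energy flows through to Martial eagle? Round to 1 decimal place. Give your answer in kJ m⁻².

Grasshopper: 21590 × 0.2 = 4318 kJ m⁻²
Skink: 4318 × 0.14 = 604.52 kJ m⁻²
Black-backed jackal: 604.52 × 0.16 = 96.7232 kJ m⁻²
Martial eagle: 96.7232 × 0.07 = 6.770624 kJ m⁻²

6.8 kJ m⁻²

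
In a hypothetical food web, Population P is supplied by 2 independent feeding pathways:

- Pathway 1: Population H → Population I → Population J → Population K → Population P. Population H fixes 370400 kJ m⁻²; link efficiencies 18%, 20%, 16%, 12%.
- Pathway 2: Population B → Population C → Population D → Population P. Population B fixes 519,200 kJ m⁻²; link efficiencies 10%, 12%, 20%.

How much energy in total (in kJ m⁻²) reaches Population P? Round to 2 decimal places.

1502.10 kJ m⁻²

Pathway 1: 370400 × 0.18 × 0.2 × 0.16 × 0.12 = 256.02048 kJ m⁻²
Pathway 2: 519200 × 0.1 × 0.12 × 0.2 = 1246.08 kJ m⁻²
Total at Population P: 256.02048 + 1246.08 = 1502.10048 kJ m⁻²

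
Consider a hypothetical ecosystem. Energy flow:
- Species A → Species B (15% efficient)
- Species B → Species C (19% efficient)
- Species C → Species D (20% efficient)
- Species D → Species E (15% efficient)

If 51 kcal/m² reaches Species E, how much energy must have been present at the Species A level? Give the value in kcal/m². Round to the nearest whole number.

Cumulative transfer efficiency: 0.15 × 0.19 × 0.2 × 0.15 = 0.000855
Species A energy = 51 / 0.000855 = 59649 kcal/m²

59649 kcal/m²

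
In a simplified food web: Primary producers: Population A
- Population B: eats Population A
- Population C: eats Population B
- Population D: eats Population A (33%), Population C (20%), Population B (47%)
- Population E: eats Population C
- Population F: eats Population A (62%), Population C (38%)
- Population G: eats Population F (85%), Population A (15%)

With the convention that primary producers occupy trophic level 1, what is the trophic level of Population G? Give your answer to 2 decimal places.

Population B: 1 + 1 = 2
Population C: 1 + 2 = 3
Population D: 1 + (0.33×1 + 0.2×3 + 0.47×2) = 2.87
Population E: 1 + 3 = 4
Population F: 1 + (0.62×1 + 0.38×3) = 2.76
Population G: 1 + (0.85×2.76 + 0.15×1) = 3.496

3.50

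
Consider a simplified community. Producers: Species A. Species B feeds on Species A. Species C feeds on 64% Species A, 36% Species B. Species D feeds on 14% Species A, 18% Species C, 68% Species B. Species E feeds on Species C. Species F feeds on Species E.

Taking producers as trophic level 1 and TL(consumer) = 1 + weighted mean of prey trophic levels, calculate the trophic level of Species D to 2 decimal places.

Species B: 1 + 1 = 2
Species C: 1 + (0.64×1 + 0.36×2) = 2.36
Species D: 1 + (0.14×1 + 0.18×2.36 + 0.68×2) = 2.9248
Species E: 1 + 2.36 = 3.36
Species F: 1 + 3.36 = 4.36

2.92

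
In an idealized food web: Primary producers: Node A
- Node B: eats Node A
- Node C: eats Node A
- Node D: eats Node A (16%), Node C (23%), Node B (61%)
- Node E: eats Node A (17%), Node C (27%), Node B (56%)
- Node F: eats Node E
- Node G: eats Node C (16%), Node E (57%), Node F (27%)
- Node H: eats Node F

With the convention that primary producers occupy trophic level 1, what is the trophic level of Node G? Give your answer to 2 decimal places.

3.97

Node B: 1 + 1 = 2
Node C: 1 + 1 = 2
Node D: 1 + (0.16×1 + 0.23×2 + 0.61×2) = 2.84
Node E: 1 + (0.17×1 + 0.27×2 + 0.56×2) = 2.83
Node F: 1 + 2.83 = 3.83
Node G: 1 + (0.16×2 + 0.57×2.83 + 0.27×3.83) = 3.9672
Node H: 1 + 3.83 = 4.83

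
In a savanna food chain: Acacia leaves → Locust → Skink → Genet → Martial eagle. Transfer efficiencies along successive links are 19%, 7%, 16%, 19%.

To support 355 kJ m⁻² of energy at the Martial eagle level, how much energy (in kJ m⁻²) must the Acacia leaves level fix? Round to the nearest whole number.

Cumulative transfer efficiency: 0.19 × 0.07 × 0.16 × 0.19 = 0.00040432
Acacia leaves energy = 355 / 0.00040432 = 878017 kJ m⁻²

878017 kJ m⁻²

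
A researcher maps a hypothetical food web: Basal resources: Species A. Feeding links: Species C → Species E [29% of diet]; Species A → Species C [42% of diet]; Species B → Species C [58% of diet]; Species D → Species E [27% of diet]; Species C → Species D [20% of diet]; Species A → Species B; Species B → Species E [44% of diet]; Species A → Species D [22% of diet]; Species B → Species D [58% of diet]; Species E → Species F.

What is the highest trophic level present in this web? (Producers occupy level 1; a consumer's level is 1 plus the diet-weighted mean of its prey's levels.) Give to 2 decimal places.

4.41

Species B: 1 + 1 = 2
Species C: 1 + (0.58×2 + 0.42×1) = 2.58
Species D: 1 + (0.58×2 + 0.2×2.58 + 0.22×1) = 2.896
Species E: 1 + (0.27×2.896 + 0.29×2.58 + 0.44×2) = 3.41012
Species F: 1 + 3.41012 = 4.41012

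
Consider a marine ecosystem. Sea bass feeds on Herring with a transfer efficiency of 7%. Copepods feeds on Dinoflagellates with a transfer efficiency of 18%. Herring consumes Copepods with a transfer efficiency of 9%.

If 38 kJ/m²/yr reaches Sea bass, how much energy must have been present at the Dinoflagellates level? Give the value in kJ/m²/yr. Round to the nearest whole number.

Cumulative transfer efficiency: 0.18 × 0.09 × 0.07 = 0.001134
Dinoflagellates energy = 38 / 0.001134 = 33510 kJ/m²/yr

33510 kJ/m²/yr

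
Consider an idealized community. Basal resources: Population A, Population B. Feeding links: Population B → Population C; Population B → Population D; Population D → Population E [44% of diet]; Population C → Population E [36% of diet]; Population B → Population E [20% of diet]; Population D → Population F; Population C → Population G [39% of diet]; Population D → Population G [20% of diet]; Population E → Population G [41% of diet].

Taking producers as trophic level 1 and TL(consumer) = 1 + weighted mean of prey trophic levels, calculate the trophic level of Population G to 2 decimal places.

Population C: 1 + 1 = 2
Population D: 1 + 1 = 2
Population E: 1 + (0.44×2 + 0.36×2 + 0.2×1) = 2.8
Population F: 1 + 2 = 3
Population G: 1 + (0.39×2 + 0.2×2 + 0.41×2.8) = 3.328

3.33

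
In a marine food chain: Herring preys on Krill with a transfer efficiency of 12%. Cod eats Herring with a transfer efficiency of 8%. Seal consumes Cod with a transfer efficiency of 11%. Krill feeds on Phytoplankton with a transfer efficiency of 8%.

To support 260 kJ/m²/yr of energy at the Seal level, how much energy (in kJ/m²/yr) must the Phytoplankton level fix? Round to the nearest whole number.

3077652 kJ/m²/yr

Cumulative transfer efficiency: 0.08 × 0.12 × 0.08 × 0.11 = 0.00008448
Phytoplankton energy = 260 / 0.00008448 = 3077652 kJ/m²/yr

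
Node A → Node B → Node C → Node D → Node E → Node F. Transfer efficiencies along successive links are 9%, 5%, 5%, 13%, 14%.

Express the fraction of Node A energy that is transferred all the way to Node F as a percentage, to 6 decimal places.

0.000410%

Product of link efficiencies: 0.09 × 0.05 × 0.05 × 0.13 × 0.14 = 0.000004095
As a percentage: 0.000004095 × 100 = 0.000410%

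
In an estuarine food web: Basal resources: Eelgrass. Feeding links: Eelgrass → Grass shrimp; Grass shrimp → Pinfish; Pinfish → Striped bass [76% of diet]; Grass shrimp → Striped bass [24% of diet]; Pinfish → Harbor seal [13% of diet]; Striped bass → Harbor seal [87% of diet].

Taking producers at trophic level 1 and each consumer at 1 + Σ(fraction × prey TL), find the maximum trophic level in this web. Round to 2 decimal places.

Grass shrimp: 1 + 1 = 2
Pinfish: 1 + 2 = 3
Striped bass: 1 + (0.76×3 + 0.24×2) = 3.76
Harbor seal: 1 + (0.13×3 + 0.87×3.76) = 4.6612

4.66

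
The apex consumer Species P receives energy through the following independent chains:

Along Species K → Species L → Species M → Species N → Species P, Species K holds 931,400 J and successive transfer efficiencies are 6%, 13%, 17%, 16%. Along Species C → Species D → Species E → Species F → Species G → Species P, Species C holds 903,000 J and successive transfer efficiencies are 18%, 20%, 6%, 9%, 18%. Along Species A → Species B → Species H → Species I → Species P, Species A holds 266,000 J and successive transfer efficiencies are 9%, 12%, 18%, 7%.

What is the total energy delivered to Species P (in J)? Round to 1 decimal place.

Via Species K: 931400 × 0.06 × 0.13 × 0.17 × 0.16 = 197.605824 J
Via Species C: 903000 × 0.18 × 0.2 × 0.06 × 0.09 × 0.18 = 31.597776 J
Via Species A: 266000 × 0.09 × 0.12 × 0.18 × 0.07 = 36.19728 J
Total at Species P: 197.605824 + 31.597776 + 36.19728 = 265.40088 J

265.4 J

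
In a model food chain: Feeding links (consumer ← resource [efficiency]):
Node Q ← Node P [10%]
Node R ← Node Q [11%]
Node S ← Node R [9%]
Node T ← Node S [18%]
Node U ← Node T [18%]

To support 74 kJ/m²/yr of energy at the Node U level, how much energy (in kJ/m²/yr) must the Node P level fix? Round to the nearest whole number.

2307021 kJ/m²/yr

Cumulative transfer efficiency: 0.1 × 0.11 × 0.09 × 0.18 × 0.18 = 0.000032076
Node P energy = 74 / 0.000032076 = 2307021 kJ/m²/yr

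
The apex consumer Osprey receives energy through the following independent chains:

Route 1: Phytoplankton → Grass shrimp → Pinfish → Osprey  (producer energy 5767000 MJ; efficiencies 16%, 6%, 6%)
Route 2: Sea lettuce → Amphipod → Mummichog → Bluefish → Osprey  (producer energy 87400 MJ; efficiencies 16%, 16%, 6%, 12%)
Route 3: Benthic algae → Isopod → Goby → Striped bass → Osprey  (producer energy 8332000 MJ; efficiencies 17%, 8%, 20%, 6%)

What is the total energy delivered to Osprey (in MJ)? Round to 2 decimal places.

Route 1: 5767000 × 0.16 × 0.06 × 0.06 = 3321.792 MJ
Route 2: 87400 × 0.16 × 0.16 × 0.06 × 0.12 = 16.109568 MJ
Route 3: 8332000 × 0.17 × 0.08 × 0.2 × 0.06 = 1359.7824 MJ
Total at Osprey: 3321.792 + 16.109568 + 1359.7824 = 4697.683968 MJ

4697.68 MJ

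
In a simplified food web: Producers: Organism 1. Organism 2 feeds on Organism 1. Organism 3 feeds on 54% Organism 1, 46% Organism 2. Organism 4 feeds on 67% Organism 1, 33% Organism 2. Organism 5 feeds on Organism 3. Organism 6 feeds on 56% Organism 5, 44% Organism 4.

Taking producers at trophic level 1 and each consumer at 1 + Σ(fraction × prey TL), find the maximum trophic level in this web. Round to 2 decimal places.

3.96

Organism 2: 1 + 1 = 2
Organism 3: 1 + (0.54×1 + 0.46×2) = 2.46
Organism 4: 1 + (0.67×1 + 0.33×2) = 2.33
Organism 5: 1 + 2.46 = 3.46
Organism 6: 1 + (0.56×3.46 + 0.44×2.33) = 3.9628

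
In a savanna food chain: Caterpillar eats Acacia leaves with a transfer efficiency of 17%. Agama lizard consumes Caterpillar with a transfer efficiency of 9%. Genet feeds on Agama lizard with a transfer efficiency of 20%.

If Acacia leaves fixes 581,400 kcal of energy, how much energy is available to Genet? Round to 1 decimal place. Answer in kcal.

Caterpillar: 581400 × 0.17 = 98838 kcal
Agama lizard: 98838 × 0.09 = 8895.42 kcal
Genet: 8895.42 × 0.2 = 1779.084 kcal

1779.1 kcal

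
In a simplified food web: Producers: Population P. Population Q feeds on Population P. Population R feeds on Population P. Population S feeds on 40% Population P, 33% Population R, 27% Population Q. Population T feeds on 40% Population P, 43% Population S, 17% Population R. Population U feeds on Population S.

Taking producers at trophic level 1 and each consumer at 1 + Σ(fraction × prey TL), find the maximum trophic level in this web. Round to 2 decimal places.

3.60

Population Q: 1 + 1 = 2
Population R: 1 + 1 = 2
Population S: 1 + (0.4×1 + 0.33×2 + 0.27×2) = 2.6
Population T: 1 + (0.4×1 + 0.43×2.6 + 0.17×2) = 2.858
Population U: 1 + 2.6 = 3.6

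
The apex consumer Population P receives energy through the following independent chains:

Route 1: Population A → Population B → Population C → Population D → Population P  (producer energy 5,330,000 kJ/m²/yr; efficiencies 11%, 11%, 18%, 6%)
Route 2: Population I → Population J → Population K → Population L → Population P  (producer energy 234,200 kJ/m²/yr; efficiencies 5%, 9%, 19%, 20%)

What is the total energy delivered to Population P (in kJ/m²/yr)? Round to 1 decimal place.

736.6 kJ/m²/yr

Route 1: 5330000 × 0.11 × 0.11 × 0.18 × 0.06 = 696.5244 kJ/m²/yr
Route 2: 234200 × 0.05 × 0.09 × 0.19 × 0.2 = 40.0482 kJ/m²/yr
Total at Population P: 696.5244 + 40.0482 = 736.5726 kJ/m²/yr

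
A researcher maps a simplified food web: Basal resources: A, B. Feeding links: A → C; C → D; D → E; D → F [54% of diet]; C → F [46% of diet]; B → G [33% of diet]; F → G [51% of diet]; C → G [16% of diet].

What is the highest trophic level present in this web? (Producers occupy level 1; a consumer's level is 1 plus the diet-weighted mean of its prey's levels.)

4

C: 1 + 1 = 2
D: 1 + 2 = 3
E: 1 + 3 = 4
F: 1 + (0.54×3 + 0.46×2) = 3.54
G: 1 + (0.33×1 + 0.51×3.54 + 0.16×2) = 3.4554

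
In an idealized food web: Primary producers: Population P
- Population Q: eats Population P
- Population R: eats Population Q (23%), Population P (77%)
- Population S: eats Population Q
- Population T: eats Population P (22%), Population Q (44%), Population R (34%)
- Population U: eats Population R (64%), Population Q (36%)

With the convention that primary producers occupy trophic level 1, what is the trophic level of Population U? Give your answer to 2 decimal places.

3.15

Population Q: 1 + 1 = 2
Population R: 1 + (0.23×2 + 0.77×1) = 2.23
Population S: 1 + 2 = 3
Population T: 1 + (0.22×1 + 0.44×2 + 0.34×2.23) = 2.8582
Population U: 1 + (0.64×2.23 + 0.36×2) = 3.1472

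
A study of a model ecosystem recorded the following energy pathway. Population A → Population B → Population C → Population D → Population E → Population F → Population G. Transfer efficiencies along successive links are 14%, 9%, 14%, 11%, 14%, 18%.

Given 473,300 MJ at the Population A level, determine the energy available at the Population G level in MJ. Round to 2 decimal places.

Population B: 473300 × 0.14 = 66262 MJ
Population C: 66262 × 0.09 = 5963.58 MJ
Population D: 5963.58 × 0.14 = 834.9012 MJ
Population E: 834.9012 × 0.11 = 91.839132 MJ
Population F: 91.839132 × 0.14 = 12.85747848 MJ
Population G: 12.85747848 × 0.18 = 2.3143461264 MJ

2.31 MJ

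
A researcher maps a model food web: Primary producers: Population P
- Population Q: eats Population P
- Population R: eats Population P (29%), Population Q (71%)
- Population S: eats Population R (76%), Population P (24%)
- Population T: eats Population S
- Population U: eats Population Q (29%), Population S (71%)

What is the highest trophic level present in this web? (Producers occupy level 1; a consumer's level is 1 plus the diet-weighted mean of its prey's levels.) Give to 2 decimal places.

4.30

Population Q: 1 + 1 = 2
Population R: 1 + (0.29×1 + 0.71×2) = 2.71
Population S: 1 + (0.76×2.71 + 0.24×1) = 3.2996
Population T: 1 + 3.2996 = 4.2996
Population U: 1 + (0.29×2 + 0.71×3.2996) = 3.922716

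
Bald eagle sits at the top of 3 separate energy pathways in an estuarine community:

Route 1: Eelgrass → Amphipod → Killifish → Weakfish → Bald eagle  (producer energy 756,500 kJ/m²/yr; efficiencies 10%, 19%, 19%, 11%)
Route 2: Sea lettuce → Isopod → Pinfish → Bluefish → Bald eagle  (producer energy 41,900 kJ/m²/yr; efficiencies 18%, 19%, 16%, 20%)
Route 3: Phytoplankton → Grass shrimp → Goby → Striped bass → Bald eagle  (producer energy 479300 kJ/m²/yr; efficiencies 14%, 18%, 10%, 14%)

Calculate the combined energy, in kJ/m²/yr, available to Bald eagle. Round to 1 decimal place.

Route 1: 756500 × 0.1 × 0.19 × 0.19 × 0.11 = 300.40615 kJ/m²/yr
Route 2: 41900 × 0.18 × 0.19 × 0.16 × 0.2 = 45.85536 kJ/m²/yr
Route 3: 479300 × 0.14 × 0.18 × 0.1 × 0.14 = 169.09704 kJ/m²/yr
Total at Bald eagle: 300.40615 + 45.85536 + 169.09704 = 515.35855 kJ/m²/yr

515.4 kJ/m²/yr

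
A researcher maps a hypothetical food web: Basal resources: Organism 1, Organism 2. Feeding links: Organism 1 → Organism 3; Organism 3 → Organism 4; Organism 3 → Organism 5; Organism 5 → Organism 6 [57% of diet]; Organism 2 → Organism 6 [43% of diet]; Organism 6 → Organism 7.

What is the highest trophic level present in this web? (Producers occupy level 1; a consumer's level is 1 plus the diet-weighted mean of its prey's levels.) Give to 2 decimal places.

4.14

Organism 3: 1 + 1 = 2
Organism 4: 1 + 2 = 3
Organism 5: 1 + 2 = 3
Organism 6: 1 + (0.57×3 + 0.43×1) = 3.14
Organism 7: 1 + 3.14 = 4.14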